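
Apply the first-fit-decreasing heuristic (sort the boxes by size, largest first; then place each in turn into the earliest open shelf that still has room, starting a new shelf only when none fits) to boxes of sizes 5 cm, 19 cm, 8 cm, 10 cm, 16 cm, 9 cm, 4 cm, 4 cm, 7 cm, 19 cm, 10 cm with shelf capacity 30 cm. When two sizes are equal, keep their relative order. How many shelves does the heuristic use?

4

Sorted descending: 19, 19, 16, 10, 10, 9, 8, 7, 5, 4, 4.
  19 → shelf 1 (new)  [load 19/30]
  19 → shelf 2 (new)  [load 19/30]
  16 → shelf 3 (new)  [load 16/30]
  10 → shelf 1  [load 29/30]
  10 → shelf 2  [load 29/30]
  9 → shelf 3  [load 25/30]
  8 → shelf 4 (new)  [load 8/30]
  7 → shelf 4  [load 15/30]
  5 → shelf 3  [load 30/30]
  4 → shelf 4  [load 19/30]
  4 → shelf 4  [load 23/30]
4 shelves opened.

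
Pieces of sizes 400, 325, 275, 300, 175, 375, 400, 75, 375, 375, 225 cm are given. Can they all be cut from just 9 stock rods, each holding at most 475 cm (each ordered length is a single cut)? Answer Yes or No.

Yes

A valid assignment using 9 stock rods:
  stock rod 1: 400 + 75 = 475
  stock rod 2: 400 = 400
  stock rod 3: 375 = 375
  stock rod 4: 375 = 375
  stock rod 5: 375 = 375
  stock rod 6: 325 = 325
  stock rod 7: 300 + 175 = 475
  stock rod 8: 275 = 275
  stock rod 9: 225 = 225
Every load is within 475 cm, so 9 stock rods suffice.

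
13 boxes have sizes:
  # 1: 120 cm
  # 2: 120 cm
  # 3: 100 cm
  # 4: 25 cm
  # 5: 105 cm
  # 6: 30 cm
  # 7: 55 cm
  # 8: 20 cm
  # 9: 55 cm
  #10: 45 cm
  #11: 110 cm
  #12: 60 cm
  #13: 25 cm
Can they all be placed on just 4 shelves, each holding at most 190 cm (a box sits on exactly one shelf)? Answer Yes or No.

No

Total = 870 cm; ⌈870/190⌉ = 5.
At least 5 shelves are required, but only 4 are allowed.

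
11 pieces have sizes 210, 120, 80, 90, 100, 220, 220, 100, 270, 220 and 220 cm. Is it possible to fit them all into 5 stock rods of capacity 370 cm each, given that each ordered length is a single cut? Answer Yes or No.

Total = 1850 cm; ⌈1850/370⌉ = 5.
6 pieces each exceed half the capacity and cannot share a stock rod, forcing at least 6 stock rods.
At least 6 stock rods are required, but only 5 are allowed.

No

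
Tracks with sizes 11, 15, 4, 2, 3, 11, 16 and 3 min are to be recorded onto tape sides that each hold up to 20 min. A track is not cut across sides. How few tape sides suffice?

4

Total = 16 + 15 + 11 + 11 + 4 + 3 + 3 + 2 = 65 min.
Lower bound: ⌈65/20⌉ = 4 tape sides.
A packing using 4 tape sides:
  side 1: 16 + 4 = 20
  side 2: 15 + 3 + 2 = 20
  side 3: 11 + 3 = 14
  side 4: 11 = 11
This matches the lower bound, so 4 is optimal.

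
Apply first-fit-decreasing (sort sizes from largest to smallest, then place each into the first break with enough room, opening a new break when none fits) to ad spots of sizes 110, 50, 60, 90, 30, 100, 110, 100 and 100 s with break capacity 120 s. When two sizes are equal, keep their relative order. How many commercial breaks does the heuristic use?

Sorted descending: 110, 110, 100, 100, 100, 90, 60, 50, 30.
  110 → break 1 (new)  [load 110/120]
  110 → break 2 (new)  [load 110/120]
  100 → break 3 (new)  [load 100/120]
  100 → break 4 (new)  [load 100/120]
  100 → break 5 (new)  [load 100/120]
  90 → break 6 (new)  [load 90/120]
  60 → break 7 (new)  [load 60/120]
  50 → break 7  [load 110/120]
  30 → break 6  [load 120/120]
7 commercial breaks opened.

7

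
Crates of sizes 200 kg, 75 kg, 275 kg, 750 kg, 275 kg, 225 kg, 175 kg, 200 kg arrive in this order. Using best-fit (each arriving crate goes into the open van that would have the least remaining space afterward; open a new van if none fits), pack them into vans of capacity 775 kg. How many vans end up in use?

3

  200 → van 1 (new)  [load 200/775]
  75 → van 1  [load 275/775]
  275 → van 1  [load 550/775]
  750 → van 2 (new)  [load 750/775]
  275 → van 3 (new)  [load 275/775]
  225 → van 1  [load 775/775]
  175 → van 3  [load 450/775]
  200 → van 3  [load 650/775]
3 vans opened.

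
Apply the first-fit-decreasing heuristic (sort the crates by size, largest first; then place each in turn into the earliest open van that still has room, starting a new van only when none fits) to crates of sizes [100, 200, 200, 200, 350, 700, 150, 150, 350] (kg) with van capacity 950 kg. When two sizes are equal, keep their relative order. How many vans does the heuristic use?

3

Sorted descending: 700, 350, 350, 200, 200, 200, 150, 150, 100.
  700 → van 1 (new)  [load 700/950]
  350 → van 2 (new)  [load 350/950]
  350 → van 2  [load 700/950]
  200 → van 1  [load 900/950]
  200 → van 2  [load 900/950]
  200 → van 3 (new)  [load 200/950]
  150 → van 3  [load 350/950]
  150 → van 3  [load 500/950]
  100 → van 3  [load 600/950]
3 vans opened.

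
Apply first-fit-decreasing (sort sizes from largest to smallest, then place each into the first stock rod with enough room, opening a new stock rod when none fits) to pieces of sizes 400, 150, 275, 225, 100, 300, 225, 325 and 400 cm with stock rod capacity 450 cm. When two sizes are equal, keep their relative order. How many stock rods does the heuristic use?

6

Sorted descending: 400, 400, 325, 300, 275, 225, 225, 150, 100.
  400 → stock rod 1 (new)  [load 400/450]
  400 → stock rod 2 (new)  [load 400/450]
  325 → stock rod 3 (new)  [load 325/450]
  300 → stock rod 4 (new)  [load 300/450]
  275 → stock rod 5 (new)  [load 275/450]
  225 → stock rod 6 (new)  [load 225/450]
  225 → stock rod 6  [load 450/450]
  150 → stock rod 4  [load 450/450]
  100 → stock rod 3  [load 425/450]
6 stock rods opened.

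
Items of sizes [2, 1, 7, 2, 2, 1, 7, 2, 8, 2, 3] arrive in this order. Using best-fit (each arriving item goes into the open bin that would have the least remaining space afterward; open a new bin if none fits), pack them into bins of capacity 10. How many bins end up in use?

4

  2 → bin 1 (new)  [load 2/10]
  1 → bin 1  [load 3/10]
  7 → bin 1  [load 10/10]
  2 → bin 2 (new)  [load 2/10]
  2 → bin 2  [load 4/10]
  1 → bin 2  [load 5/10]
  7 → bin 3 (new)  [load 7/10]
  2 → bin 3  [load 9/10]
  8 → bin 4 (new)  [load 8/10]
  2 → bin 4  [load 10/10]
  3 → bin 2  [load 8/10]
4 bins opened.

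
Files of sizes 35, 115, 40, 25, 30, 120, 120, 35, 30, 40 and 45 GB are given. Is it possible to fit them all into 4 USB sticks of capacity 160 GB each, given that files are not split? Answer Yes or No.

A valid assignment using 4 USB sticks:
  USB stick 1: 120 + 40 = 160
  USB stick 2: 120 + 40 = 160
  USB stick 3: 115 + 45 = 160
  USB stick 4: 35 + 35 + 30 + 30 + 25 = 155
Every load is within 160 GB, so 4 USB sticks suffice.

Yes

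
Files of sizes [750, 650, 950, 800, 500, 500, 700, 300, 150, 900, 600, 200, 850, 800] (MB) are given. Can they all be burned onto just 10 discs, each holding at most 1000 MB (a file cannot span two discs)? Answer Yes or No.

A valid assignment using 10 discs:
  disc 1: 950 = 950
  disc 2: 900 = 900
  disc 3: 850 + 150 = 1000
  disc 4: 800 + 200 = 1000
  disc 5: 800 = 800
  disc 6: 750 = 750
  disc 7: 700 + 300 = 1000
  disc 8: 650 = 650
  disc 9: 600 = 600
  disc 10: 500 + 500 = 1000
Every load is within 1000 MB, so 10 discs suffice.

Yes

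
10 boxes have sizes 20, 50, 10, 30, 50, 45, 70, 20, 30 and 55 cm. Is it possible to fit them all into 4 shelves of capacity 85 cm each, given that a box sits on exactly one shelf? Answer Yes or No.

Total = 380 cm; ⌈380/85⌉ = 5.
At least 5 shelves are required, but only 4 are allowed.

No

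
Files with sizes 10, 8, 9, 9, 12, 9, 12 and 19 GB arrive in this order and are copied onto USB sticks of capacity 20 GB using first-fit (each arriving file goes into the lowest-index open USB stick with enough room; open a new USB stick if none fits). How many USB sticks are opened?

  10 → USB stick 1 (new)  [load 10/20]
  8 → USB stick 1  [load 18/20]
  9 → USB stick 2 (new)  [load 9/20]
  9 → USB stick 2  [load 18/20]
  12 → USB stick 3 (new)  [load 12/20]
  9 → USB stick 4 (new)  [load 9/20]
  12 → USB stick 5 (new)  [load 12/20]
  19 → USB stick 6 (new)  [load 19/20]
6 USB sticks opened.

6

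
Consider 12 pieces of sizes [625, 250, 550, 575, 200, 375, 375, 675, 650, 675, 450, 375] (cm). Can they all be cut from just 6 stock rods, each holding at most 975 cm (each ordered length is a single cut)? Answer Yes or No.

No

Total = 5775 cm; ⌈5775/975⌉ = 6.
The bound of 6 does not rule out 6, but exhaustive search shows no assignment into 6 stock rods of capacity 975 cm exists — the minimum is 7.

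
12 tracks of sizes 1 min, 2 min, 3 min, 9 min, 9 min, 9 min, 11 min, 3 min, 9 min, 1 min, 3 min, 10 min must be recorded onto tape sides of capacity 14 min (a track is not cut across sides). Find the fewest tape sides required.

Total = 11 + 10 + 9 + 9 + 9 + 9 + 3 + 3 + 3 + 2 + 1 + 1 = 70 min.
Lower bound: ⌈70/14⌉ = 5 tape sides.
Also, 6 tracks each exceed 7 min, and no two of those can share a side, so at least 6 tape sides are needed.
A packing using 6 tape sides:
  side 1: 11 + 3 = 14
  side 2: 10 + 3 + 1 = 14
  side 3: 9 + 3 + 2 = 14
  side 4: 9 + 1 = 10
  side 5: 9 = 9
  side 6: 9 = 9
This matches the lower bound, so 6 is optimal.

6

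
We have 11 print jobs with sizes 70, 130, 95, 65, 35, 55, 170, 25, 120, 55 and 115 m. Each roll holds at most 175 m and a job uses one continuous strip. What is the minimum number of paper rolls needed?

6

Total = 170 + 130 + 120 + 115 + 95 + 70 + 65 + 55 + 55 + 35 + 25 = 935 m.
Lower bound: ⌈935/175⌉ = 6 paper rolls.
A packing using 6 paper rolls:
  roll 1: 170 = 170
  roll 2: 130 + 35 = 165
  roll 3: 120 + 55 = 175
  roll 4: 115 + 55 = 170
  roll 5: 95 + 70 = 165
  roll 6: 65 + 25 = 90
This matches the lower bound, so 6 is optimal.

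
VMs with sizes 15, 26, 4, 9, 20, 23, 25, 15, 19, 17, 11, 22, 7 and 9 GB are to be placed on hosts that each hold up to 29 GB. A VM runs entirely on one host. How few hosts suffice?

Total = 26 + 25 + 23 + 22 + 20 + 19 + 17 + 15 + 15 + 11 + 9 + 9 + 7 + 4 = 222 GB.
Lower bound: ⌈222/29⌉ = 8 hosts.
Also, 9 VMs each exceed 29/2 GB, and no two of those can share a host, so at least 9 hosts are needed.
A packing using 9 hosts:
  host 1: 26 = 26
  host 2: 25 + 4 = 29
  host 3: 23 = 23
  host 4: 22 + 7 = 29
  host 5: 20 + 9 = 29
  host 6: 19 + 9 = 28
  host 7: 17 + 11 = 28
  host 8: 15 = 15
  host 9: 15 = 15
This matches the lower bound, so 9 is optimal.

9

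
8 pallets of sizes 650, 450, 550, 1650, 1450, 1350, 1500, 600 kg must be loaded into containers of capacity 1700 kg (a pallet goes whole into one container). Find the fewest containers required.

Total = 1650 + 1500 + 1450 + 1350 + 650 + 600 + 550 + 450 = 8200 kg.
Lower bound: ⌈8200/1700⌉ = 5 containers.
A packing using 6 containers:
  container 1: 1650 = 1650
  container 2: 1500 = 1500
  container 3: 1450 = 1450
  container 4: 1350 = 1350
  container 5: 650 + 600 + 450 = 1700
  container 6: 550 = 550
No arrangement into 5 containers stays within capacity, so 6 is optimal.

6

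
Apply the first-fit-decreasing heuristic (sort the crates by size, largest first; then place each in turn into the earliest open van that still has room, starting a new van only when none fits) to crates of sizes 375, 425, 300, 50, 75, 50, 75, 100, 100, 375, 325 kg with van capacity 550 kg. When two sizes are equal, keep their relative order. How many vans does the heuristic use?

Sorted descending: 425, 375, 375, 325, 300, 100, 100, 75, 75, 50, 50.
  425 → van 1 (new)  [load 425/550]
  375 → van 2 (new)  [load 375/550]
  375 → van 3 (new)  [load 375/550]
  325 → van 4 (new)  [load 325/550]
  300 → van 5 (new)  [load 300/550]
  100 → van 1  [load 525/550]
  100 → van 2  [load 475/550]
  75 → van 2  [load 550/550]
  75 → van 3  [load 450/550]
  50 → van 3  [load 500/550]
  50 → van 3  [load 550/550]
5 vans opened.

5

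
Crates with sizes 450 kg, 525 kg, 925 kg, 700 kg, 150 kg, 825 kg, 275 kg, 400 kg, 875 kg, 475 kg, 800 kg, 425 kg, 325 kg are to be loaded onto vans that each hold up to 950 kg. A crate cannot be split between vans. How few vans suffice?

Total = 925 + 875 + 825 + 800 + 700 + 525 + 475 + 450 + 425 + 400 + 325 + 275 + 150 = 7150 kg.
Lower bound: ⌈7150/950⌉ = 8 vans.
A packing using 9 vans:
  van 1: 925 = 925
  van 2: 875 = 875
  van 3: 825 = 825
  van 4: 800 + 150 = 950
  van 5: 700 = 700
  van 6: 525 + 425 = 950
  van 7: 475 + 450 = 925
  van 8: 400 + 325 = 725
  van 9: 275 = 275
No arrangement into 8 vans stays within capacity, so 9 is optimal.

9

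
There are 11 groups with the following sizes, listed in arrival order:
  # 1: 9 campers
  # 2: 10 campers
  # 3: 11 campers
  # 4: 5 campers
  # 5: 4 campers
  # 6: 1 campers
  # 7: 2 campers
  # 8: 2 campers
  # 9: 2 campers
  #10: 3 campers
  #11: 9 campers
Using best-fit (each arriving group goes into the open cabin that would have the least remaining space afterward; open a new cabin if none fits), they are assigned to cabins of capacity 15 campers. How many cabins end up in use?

  9 → cabin 1 (new)  [load 9/15]
  10 → cabin 2 (new)  [load 10/15]
  11 → cabin 3 (new)  [load 11/15]
  5 → cabin 2  [load 15/15]
  4 → cabin 3  [load 15/15]
  1 → cabin 1  [load 10/15]
  2 → cabin 1  [load 12/15]
  2 → cabin 1  [load 14/15]
  2 → cabin 4 (new)  [load 2/15]
  3 → cabin 4  [load 5/15]
  9 → cabin 4  [load 14/15]
4 cabins opened.

4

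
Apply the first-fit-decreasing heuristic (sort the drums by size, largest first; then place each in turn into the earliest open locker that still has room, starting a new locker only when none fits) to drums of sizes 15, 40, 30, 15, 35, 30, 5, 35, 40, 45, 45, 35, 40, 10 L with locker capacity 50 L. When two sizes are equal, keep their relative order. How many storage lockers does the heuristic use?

Sorted descending: 45, 45, 40, 40, 40, 35, 35, 35, 30, 30, 15, 15, 10, 5.
  45 → locker 1 (new)  [load 45/50]
  45 → locker 2 (new)  [load 45/50]
  40 → locker 3 (new)  [load 40/50]
  40 → locker 4 (new)  [load 40/50]
  40 → locker 5 (new)  [load 40/50]
  35 → locker 6 (new)  [load 35/50]
  35 → locker 7 (new)  [load 35/50]
  35 → locker 8 (new)  [load 35/50]
  30 → locker 9 (new)  [load 30/50]
  30 → locker 10 (new)  [load 30/50]
  15 → locker 6  [load 50/50]
  15 → locker 7  [load 50/50]
  10 → locker 3  [load 50/50]
  5 → locker 1  [load 50/50]
10 storage lockers opened.

10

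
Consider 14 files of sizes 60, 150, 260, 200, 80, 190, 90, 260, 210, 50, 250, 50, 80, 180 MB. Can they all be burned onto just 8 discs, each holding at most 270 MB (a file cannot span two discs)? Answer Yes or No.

No

Total = 2110 MB; ⌈2110/270⌉ = 8.
The bound of 8 does not rule out 8, but exhaustive search shows no assignment into 8 discs of capacity 270 MB exists — the minimum is 9.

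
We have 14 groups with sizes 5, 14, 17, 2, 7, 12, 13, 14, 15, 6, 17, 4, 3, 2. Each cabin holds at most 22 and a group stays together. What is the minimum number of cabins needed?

7

Total = 17 + 17 + 15 + 14 + 14 + 13 + 12 + 7 + 6 + 5 + 4 + 3 + 2 + 2 = 131.
Lower bound: ⌈131/22⌉ = 6 cabins.
Also, 7 groups each exceed 11, and no two of those can share a cabin, so at least 7 cabins are needed.
A packing using 7 cabins:
  cabin 1: 17 + 5 = 22
  cabin 2: 17 + 4 = 21
  cabin 3: 15 + 7 = 22
  cabin 4: 14 + 6 + 2 = 22
  cabin 5: 14 + 3 + 2 = 19
  cabin 6: 13 = 13
  cabin 7: 12 = 12
This matches the lower bound, so 7 is optimal.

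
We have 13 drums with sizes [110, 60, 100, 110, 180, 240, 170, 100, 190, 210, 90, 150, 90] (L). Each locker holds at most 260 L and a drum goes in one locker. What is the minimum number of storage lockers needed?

Total = 240 + 210 + 190 + 180 + 170 + 150 + 110 + 110 + 100 + 100 + 90 + 90 + 60 = 1800 L.
Lower bound: ⌈1800/260⌉ = 7 storage lockers.
A packing using 8 storage lockers:
  locker 1: 240 = 240
  locker 2: 210 = 210
  locker 3: 190 + 60 = 250
  locker 4: 180 = 180
  locker 5: 170 + 90 = 260
  locker 6: 150 + 110 = 260
  locker 7: 110 + 100 = 210
  locker 8: 100 + 90 = 190
No arrangement into 7 storage lockers stays within capacity, so 8 is optimal.

8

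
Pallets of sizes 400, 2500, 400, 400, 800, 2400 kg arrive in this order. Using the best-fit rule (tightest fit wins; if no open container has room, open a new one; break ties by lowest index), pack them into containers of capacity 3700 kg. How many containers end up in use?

  400 → container 1 (new)  [load 400/3700]
  2500 → container 1  [load 2900/3700]
  400 → container 1  [load 3300/3700]
  400 → container 1  [load 3700/3700]
  800 → container 2 (new)  [load 800/3700]
  2400 → container 2  [load 3200/3700]
2 containers opened.

2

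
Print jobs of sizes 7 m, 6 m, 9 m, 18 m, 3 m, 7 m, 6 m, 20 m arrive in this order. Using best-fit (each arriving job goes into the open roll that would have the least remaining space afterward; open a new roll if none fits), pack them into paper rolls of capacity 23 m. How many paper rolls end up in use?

  7 → roll 1 (new)  [load 7/23]
  6 → roll 1  [load 13/23]
  9 → roll 1  [load 22/23]
  18 → roll 2 (new)  [load 18/23]
  3 → roll 2  [load 21/23]
  7 → roll 3 (new)  [load 7/23]
  6 → roll 3  [load 13/23]
  20 → roll 4 (new)  [load 20/23]
4 paper rolls opened.

4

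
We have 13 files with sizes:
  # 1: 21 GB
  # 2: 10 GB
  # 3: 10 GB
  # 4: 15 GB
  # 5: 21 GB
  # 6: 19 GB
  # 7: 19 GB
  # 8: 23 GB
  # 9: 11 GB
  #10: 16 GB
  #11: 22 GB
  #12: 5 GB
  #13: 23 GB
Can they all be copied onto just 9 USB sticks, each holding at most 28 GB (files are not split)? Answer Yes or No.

No

Total = 215 GB; ⌈215/28⌉ = 8.
9 files each exceed half the capacity and cannot share a USB stick, forcing at least 9 USB sticks.
The bound of 9 does not rule out 9, but exhaustive search shows no assignment into 9 USB sticks of capacity 28 GB exists — the minimum is 10.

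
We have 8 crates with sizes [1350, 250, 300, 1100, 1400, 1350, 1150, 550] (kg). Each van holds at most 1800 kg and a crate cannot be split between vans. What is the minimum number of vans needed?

Total = 1400 + 1350 + 1350 + 1150 + 1100 + 550 + 300 + 250 = 7450 kg.
Lower bound: ⌈7450/1800⌉ = 5 vans.
A packing using 5 vans:
  van 1: 1400 + 300 = 1700
  van 2: 1350 + 250 = 1600
  van 3: 1350 = 1350
  van 4: 1150 + 550 = 1700
  van 5: 1100 = 1100
This matches the lower bound, so 5 is optimal.

5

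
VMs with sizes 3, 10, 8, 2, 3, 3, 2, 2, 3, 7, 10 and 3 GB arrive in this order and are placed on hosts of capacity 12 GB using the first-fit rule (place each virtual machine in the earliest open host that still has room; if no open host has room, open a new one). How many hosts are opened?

6

  3 → host 1 (new)  [load 3/12]
  10 → host 2 (new)  [load 10/12]
  8 → host 1  [load 11/12]
  2 → host 2  [load 12/12]
  3 → host 3 (new)  [load 3/12]
  3 → host 3  [load 6/12]
  2 → host 3  [load 8/12]
  2 → host 3  [load 10/12]
  3 → host 4 (new)  [load 3/12]
  7 → host 4  [load 10/12]
  10 → host 5 (new)  [load 10/12]
  3 → host 6 (new)  [load 3/12]
6 hosts opened.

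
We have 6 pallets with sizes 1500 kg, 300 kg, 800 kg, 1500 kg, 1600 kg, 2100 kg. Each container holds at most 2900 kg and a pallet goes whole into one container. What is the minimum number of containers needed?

Total = 2100 + 1600 + 1500 + 1500 + 800 + 300 = 7800 kg.
Lower bound: ⌈7800/2900⌉ = 3 containers.
Also, 4 pallets each exceed 1450 kg, and no two of those can share a container, so at least 4 containers are needed.
A packing using 4 containers:
  container 1: 2100 + 800 = 2900
  container 2: 1600 + 300 = 1900
  container 3: 1500 = 1500
  container 4: 1500 = 1500
This matches the lower bound, so 4 is optimal.

4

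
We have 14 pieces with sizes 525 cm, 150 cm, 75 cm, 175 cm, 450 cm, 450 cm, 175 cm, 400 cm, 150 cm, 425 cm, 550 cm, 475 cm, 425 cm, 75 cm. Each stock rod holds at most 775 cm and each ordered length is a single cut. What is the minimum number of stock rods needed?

Total = 550 + 525 + 475 + 450 + 450 + 425 + 425 + 400 + 175 + 175 + 150 + 150 + 75 + 75 = 4500 cm.
Lower bound: ⌈4500/775⌉ = 6 stock rods.
Also, 8 pieces each exceed 775/2 cm, and no two of those can share a stock rod, so at least 8 stock rods are needed.
A packing using 8 stock rods:
  stock rod 1: 550 + 175 = 725
  stock rod 2: 525 + 175 + 75 = 775
  stock rod 3: 475 + 150 + 150 = 775
  stock rod 4: 450 + 75 = 525
  stock rod 5: 450 = 450
  stock rod 6: 425 = 425
  stock rod 7: 425 = 425
  stock rod 8: 400 = 400
This matches the lower bound, so 8 is optimal.

8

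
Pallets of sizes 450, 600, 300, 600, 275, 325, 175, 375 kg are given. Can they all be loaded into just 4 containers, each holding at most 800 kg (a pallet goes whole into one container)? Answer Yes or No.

Total = 3100 kg; ⌈3100/800⌉ = 4.
The bound of 4 does not rule out 4, but exhaustive search shows no assignment into 4 containers of capacity 800 kg exists — the minimum is 5.

No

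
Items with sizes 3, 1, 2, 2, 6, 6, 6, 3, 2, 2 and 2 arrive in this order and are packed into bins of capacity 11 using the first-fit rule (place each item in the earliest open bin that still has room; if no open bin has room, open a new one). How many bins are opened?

  3 → bin 1 (new)  [load 3/11]
  1 → bin 1  [load 4/11]
  2 → bin 1  [load 6/11]
  2 → bin 1  [load 8/11]
  6 → bin 2 (new)  [load 6/11]
  6 → bin 3 (new)  [load 6/11]
  6 → bin 4 (new)  [load 6/11]
  3 → bin 1  [load 11/11]
  2 → bin 2  [load 8/11]
  2 → bin 2  [load 10/11]
  2 → bin 3  [load 8/11]
4 bins opened.

4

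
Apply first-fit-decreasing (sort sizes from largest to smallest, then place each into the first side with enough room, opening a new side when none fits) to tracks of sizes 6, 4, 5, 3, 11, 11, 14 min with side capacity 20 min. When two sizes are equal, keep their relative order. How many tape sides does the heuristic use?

Sorted descending: 14, 11, 11, 6, 5, 4, 3.
  14 → side 1 (new)  [load 14/20]
  11 → side 2 (new)  [load 11/20]
  11 → side 3 (new)  [load 11/20]
  6 → side 1  [load 20/20]
  5 → side 2  [load 16/20]
  4 → side 2  [load 20/20]
  3 → side 3  [load 14/20]
3 tape sides opened.

3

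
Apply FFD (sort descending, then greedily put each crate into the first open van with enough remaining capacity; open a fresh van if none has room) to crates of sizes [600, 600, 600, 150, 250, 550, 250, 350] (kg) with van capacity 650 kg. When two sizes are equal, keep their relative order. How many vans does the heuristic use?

6

Sorted descending: 600, 600, 600, 550, 350, 250, 250, 150.
  600 → van 1 (new)  [load 600/650]
  600 → van 2 (new)  [load 600/650]
  600 → van 3 (new)  [load 600/650]
  550 → van 4 (new)  [load 550/650]
  350 → van 5 (new)  [load 350/650]
  250 → van 5  [load 600/650]
  250 → van 6 (new)  [load 250/650]
  150 → van 6  [load 400/650]
6 vans opened.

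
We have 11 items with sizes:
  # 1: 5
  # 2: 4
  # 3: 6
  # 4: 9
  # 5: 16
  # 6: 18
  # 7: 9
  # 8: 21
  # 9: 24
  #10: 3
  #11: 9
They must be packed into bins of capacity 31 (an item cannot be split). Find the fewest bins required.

Total = 24 + 21 + 18 + 16 + 9 + 9 + 9 + 6 + 5 + 4 + 3 = 124.
Lower bound: ⌈124/31⌉ = 4 bins.
A packing using 5 bins:
  bin 1: 24 + 6 = 30
  bin 2: 21 + 9 = 30
  bin 3: 18 + 9 + 4 = 31
  bin 4: 16 + 9 + 5 = 30
  bin 5: 3 = 3
No arrangement into 4 bins stays within capacity, so 5 is optimal.

5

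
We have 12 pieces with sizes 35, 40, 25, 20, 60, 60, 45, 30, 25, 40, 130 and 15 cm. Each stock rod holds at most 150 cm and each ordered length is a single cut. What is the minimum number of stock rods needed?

Total = 130 + 60 + 60 + 45 + 40 + 40 + 35 + 30 + 25 + 25 + 20 + 15 = 525 cm.
Lower bound: ⌈525/150⌉ = 4 stock rods.
A packing using 4 stock rods:
  stock rod 1: 130 + 20 = 150
  stock rod 2: 60 + 60 + 30 = 150
  stock rod 3: 45 + 40 + 40 + 25 = 150
  stock rod 4: 35 + 25 + 15 = 75
This matches the lower bound, so 4 is optimal.

4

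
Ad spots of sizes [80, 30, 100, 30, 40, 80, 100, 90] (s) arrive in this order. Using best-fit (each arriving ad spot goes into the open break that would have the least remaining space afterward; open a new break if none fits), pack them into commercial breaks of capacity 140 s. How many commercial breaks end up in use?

  80 → break 1 (new)  [load 80/140]
  30 → break 1  [load 110/140]
  100 → break 2 (new)  [load 100/140]
  30 → break 1  [load 140/140]
  40 → break 2  [load 140/140]
  80 → break 3 (new)  [load 80/140]
  100 → break 4 (new)  [load 100/140]
  90 → break 5 (new)  [load 90/140]
5 commercial breaks opened.

5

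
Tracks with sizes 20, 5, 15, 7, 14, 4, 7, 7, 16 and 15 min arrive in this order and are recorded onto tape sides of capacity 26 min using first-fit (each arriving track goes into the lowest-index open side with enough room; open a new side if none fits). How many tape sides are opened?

5

  20 → side 1 (new)  [load 20/26]
  5 → side 1  [load 25/26]
  15 → side 2 (new)  [load 15/26]
  7 → side 2  [load 22/26]
  14 → side 3 (new)  [load 14/26]
  4 → side 2  [load 26/26]
  7 → side 3  [load 21/26]
  7 → side 4 (new)  [load 7/26]
  16 → side 4  [load 23/26]
  15 → side 5 (new)  [load 15/26]
5 tape sides opened.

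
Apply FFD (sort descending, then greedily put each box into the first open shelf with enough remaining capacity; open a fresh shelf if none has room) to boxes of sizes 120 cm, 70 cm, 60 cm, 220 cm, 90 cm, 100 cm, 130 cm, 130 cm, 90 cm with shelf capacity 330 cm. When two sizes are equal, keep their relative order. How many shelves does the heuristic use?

Sorted descending: 220, 130, 130, 120, 100, 90, 90, 70, 60.
  220 → shelf 1 (new)  [load 220/330]
  130 → shelf 2 (new)  [load 130/330]
  130 → shelf 2  [load 260/330]
  120 → shelf 3 (new)  [load 120/330]
  100 → shelf 1  [load 320/330]
  90 → shelf 3  [load 210/330]
  90 → shelf 3  [load 300/330]
  70 → shelf 2  [load 330/330]
  60 → shelf 4 (new)  [load 60/330]
4 shelves opened.

4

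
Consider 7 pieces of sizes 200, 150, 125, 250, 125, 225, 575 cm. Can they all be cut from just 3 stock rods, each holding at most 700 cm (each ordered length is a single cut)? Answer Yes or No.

A valid assignment using 3 stock rods:
  stock rod 1: 575 + 125 = 700
  stock rod 2: 250 + 225 + 200 = 675
  stock rod 3: 150 + 125 = 275
Every load is within 700 cm, so 3 stock rods suffice.

Yes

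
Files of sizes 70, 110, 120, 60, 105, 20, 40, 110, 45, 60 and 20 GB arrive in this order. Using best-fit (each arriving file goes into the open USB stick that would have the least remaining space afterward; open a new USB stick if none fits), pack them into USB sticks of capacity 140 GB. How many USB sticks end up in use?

7

  70 → USB stick 1 (new)  [load 70/140]
  110 → USB stick 2 (new)  [load 110/140]
  120 → USB stick 3 (new)  [load 120/140]
  60 → USB stick 1  [load 130/140]
  105 → USB stick 4 (new)  [load 105/140]
  20 → USB stick 3  [load 140/140]
  40 → USB stick 5 (new)  [load 40/140]
  110 → USB stick 6 (new)  [load 110/140]
  45 → USB stick 5  [load 85/140]
  60 → USB stick 7 (new)  [load 60/140]
  20 → USB stick 2  [load 130/140]
7 USB sticks opened.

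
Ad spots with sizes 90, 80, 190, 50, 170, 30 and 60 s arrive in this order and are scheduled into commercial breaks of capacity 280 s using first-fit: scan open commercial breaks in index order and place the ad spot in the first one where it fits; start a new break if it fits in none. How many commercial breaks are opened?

  90 → break 1 (new)  [load 90/280]
  80 → break 1  [load 170/280]
  190 → break 2 (new)  [load 190/280]
  50 → break 1  [load 220/280]
  170 → break 3 (new)  [load 170/280]
  30 → break 1  [load 250/280]
  60 → break 2  [load 250/280]
3 commercial breaks opened.

3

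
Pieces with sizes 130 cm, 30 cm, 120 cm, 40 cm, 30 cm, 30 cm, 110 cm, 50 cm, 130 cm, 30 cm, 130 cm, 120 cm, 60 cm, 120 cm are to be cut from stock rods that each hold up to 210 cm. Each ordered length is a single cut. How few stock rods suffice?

Total = 130 + 130 + 130 + 120 + 120 + 120 + 110 + 60 + 50 + 40 + 30 + 30 + 30 + 30 = 1130 cm.
Lower bound: ⌈1130/210⌉ = 6 stock rods.
Also, 7 pieces each exceed 105 cm, and no two of those can share a stock rod, so at least 7 stock rods are needed.
A packing using 7 stock rods:
  stock rod 1: 130 + 60 = 190
  stock rod 2: 130 + 50 + 30 = 210
  stock rod 3: 130 + 40 + 30 = 200
  stock rod 4: 120 + 30 + 30 = 180
  stock rod 5: 120 = 120
  stock rod 6: 120 = 120
  stock rod 7: 110 = 110
This matches the lower bound, so 7 is optimal.

7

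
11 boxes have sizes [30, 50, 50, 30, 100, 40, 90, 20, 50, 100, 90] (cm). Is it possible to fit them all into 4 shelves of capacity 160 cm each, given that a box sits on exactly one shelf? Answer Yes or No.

Total = 650 cm; ⌈650/160⌉ = 5.
At least 5 shelves are required, but only 4 are allowed.

No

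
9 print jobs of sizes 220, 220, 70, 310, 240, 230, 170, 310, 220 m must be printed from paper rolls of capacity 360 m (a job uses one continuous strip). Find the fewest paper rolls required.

8

Total = 310 + 310 + 240 + 230 + 220 + 220 + 220 + 170 + 70 = 1990 m.
Lower bound: ⌈1990/360⌉ = 6 paper rolls.
Also, 7 print jobs each exceed 180 m, and no two of those can share a roll, so at least 7 paper rolls are needed.
A packing using 8 paper rolls:
  roll 1: 310 = 310
  roll 2: 310 = 310
  roll 3: 240 + 70 = 310
  roll 4: 230 = 230
  roll 5: 220 = 220
  roll 6: 220 = 220
  roll 7: 220 = 220
  roll 8: 170 = 170
No arrangement into 7 paper rolls stays within capacity, so 8 is optimal.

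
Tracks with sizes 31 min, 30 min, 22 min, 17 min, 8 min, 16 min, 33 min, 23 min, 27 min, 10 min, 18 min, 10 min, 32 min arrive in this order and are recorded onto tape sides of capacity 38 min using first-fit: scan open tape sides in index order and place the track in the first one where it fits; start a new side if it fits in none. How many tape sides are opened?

9

  31 → side 1 (new)  [load 31/38]
  30 → side 2 (new)  [load 30/38]
  22 → side 3 (new)  [load 22/38]
  17 → side 4 (new)  [load 17/38]
  8 → side 2  [load 38/38]
  16 → side 3  [load 38/38]
  33 → side 5 (new)  [load 33/38]
  23 → side 6 (new)  [load 23/38]
  27 → side 7 (new)  [load 27/38]
  10 → side 4  [load 27/38]
  18 → side 8 (new)  [load 18/38]
  10 → side 4  [load 37/38]
  32 → side 9 (new)  [load 32/38]
9 tape sides opened.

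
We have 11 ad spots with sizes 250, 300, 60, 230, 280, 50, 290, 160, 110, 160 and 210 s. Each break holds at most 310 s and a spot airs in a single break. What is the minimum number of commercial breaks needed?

Total = 300 + 290 + 280 + 250 + 230 + 210 + 160 + 160 + 110 + 60 + 50 = 2100 s.
Lower bound: ⌈2100/310⌉ = 7 commercial breaks.
Also, 8 ad spots each exceed 155 s, and no two of those can share a break, so at least 8 commercial breaks are needed.
A packing using 8 commercial breaks:
  break 1: 300 = 300
  break 2: 290 = 290
  break 3: 280 = 280
  break 4: 250 + 60 = 310
  break 5: 230 + 50 = 280
  break 6: 210 = 210
  break 7: 160 + 110 = 270
  break 8: 160 = 160
This matches the lower bound, so 8 is optimal.

8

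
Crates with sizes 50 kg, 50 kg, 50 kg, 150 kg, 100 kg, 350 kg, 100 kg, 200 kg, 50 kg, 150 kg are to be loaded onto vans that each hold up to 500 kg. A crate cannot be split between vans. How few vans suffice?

Total = 350 + 200 + 150 + 150 + 100 + 100 + 50 + 50 + 50 + 50 = 1250 kg.
Lower bound: ⌈1250/500⌉ = 3 vans.
A packing using 3 vans:
  van 1: 350 + 150 = 500
  van 2: 200 + 150 + 100 + 50 = 500
  van 3: 100 + 50 + 50 + 50 = 250
This matches the lower bound, so 3 is optimal.

3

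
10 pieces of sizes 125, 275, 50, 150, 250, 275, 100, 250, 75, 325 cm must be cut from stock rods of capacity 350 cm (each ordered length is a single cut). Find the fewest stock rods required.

6

Total = 325 + 275 + 275 + 250 + 250 + 150 + 125 + 100 + 75 + 50 = 1875 cm.
Lower bound: ⌈1875/350⌉ = 6 stock rods.
A packing using 6 stock rods:
  stock rod 1: 325 = 325
  stock rod 2: 275 + 75 = 350
  stock rod 3: 275 + 50 = 325
  stock rod 4: 250 + 100 = 350
  stock rod 5: 250 = 250
  stock rod 6: 150 + 125 = 275
This matches the lower bound, so 6 is optimal.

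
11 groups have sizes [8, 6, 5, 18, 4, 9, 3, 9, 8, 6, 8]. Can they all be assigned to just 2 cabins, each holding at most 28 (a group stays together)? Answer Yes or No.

Total = 84; ⌈84/28⌉ = 3.
At least 3 cabins are required, but only 2 are allowed.

No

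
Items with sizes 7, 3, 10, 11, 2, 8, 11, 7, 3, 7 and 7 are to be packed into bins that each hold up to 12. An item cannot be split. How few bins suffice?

8

Total = 11 + 11 + 10 + 8 + 7 + 7 + 7 + 7 + 3 + 3 + 2 = 76.
Lower bound: ⌈76/12⌉ = 7 bins.
Also, 8 items each exceed 6, and no two of those can share a bin, so at least 8 bins are needed.
A packing using 8 bins:
  bin 1: 11 = 11
  bin 2: 11 = 11
  bin 3: 10 + 2 = 12
  bin 4: 8 + 3 = 11
  bin 5: 7 + 3 = 10
  bin 6: 7 = 7
  bin 7: 7 = 7
  bin 8: 7 = 7
This matches the lower bound, so 8 is optimal.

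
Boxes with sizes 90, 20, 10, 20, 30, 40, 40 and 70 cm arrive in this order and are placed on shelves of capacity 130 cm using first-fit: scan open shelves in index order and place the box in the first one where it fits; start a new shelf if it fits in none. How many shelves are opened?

  90 → shelf 1 (new)  [load 90/130]
  20 → shelf 1  [load 110/130]
  10 → shelf 1  [load 120/130]
  20 → shelf 2 (new)  [load 20/130]
  30 → shelf 2  [load 50/130]
  40 → shelf 2  [load 90/130]
  40 → shelf 2  [load 130/130]
  70 → shelf 3 (new)  [load 70/130]
3 shelves opened.

3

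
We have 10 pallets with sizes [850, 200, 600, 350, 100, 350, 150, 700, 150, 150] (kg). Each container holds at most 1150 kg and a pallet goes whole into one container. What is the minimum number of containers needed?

Total = 850 + 700 + 600 + 350 + 350 + 200 + 150 + 150 + 150 + 100 = 3600 kg.
Lower bound: ⌈3600/1150⌉ = 4 containers.
A packing using 4 containers:
  container 1: 850 + 200 + 100 = 1150
  container 2: 700 + 350 = 1050
  container 3: 600 + 350 + 150 = 1100
  container 4: 150 + 150 = 300
This matches the lower bound, so 4 is optimal.

4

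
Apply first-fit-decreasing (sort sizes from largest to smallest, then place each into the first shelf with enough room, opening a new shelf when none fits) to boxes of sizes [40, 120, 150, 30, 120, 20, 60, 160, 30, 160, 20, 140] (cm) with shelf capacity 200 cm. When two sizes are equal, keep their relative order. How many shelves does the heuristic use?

Sorted descending: 160, 160, 150, 140, 120, 120, 60, 40, 30, 30, 20, 20.
  160 → shelf 1 (new)  [load 160/200]
  160 → shelf 2 (new)  [load 160/200]
  150 → shelf 3 (new)  [load 150/200]
  140 → shelf 4 (new)  [load 140/200]
  120 → shelf 5 (new)  [load 120/200]
  120 → shelf 6 (new)  [load 120/200]
  60 → shelf 4  [load 200/200]
  40 → shelf 1  [load 200/200]
  30 → shelf 2  [load 190/200]
  30 → shelf 3  [load 180/200]
  20 → shelf 3  [load 200/200]
  20 → shelf 5  [load 140/200]
6 shelves opened.

6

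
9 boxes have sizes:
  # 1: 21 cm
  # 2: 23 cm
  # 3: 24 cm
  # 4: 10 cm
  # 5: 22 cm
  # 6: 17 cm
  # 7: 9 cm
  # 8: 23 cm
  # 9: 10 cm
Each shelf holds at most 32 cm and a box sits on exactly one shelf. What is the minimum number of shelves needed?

6

Total = 24 + 23 + 23 + 22 + 21 + 17 + 10 + 10 + 9 = 159 cm.
Lower bound: ⌈159/32⌉ = 5 shelves.
Also, 6 boxes each exceed 16 cm, and no two of those can share a shelf, so at least 6 shelves are needed.
A packing using 6 shelves:
  shelf 1: 24 = 24
  shelf 2: 23 + 9 = 32
  shelf 3: 23 = 23
  shelf 4: 22 + 10 = 32
  shelf 5: 21 + 10 = 31
  shelf 6: 17 = 17
This matches the lower bound, so 6 is optimal.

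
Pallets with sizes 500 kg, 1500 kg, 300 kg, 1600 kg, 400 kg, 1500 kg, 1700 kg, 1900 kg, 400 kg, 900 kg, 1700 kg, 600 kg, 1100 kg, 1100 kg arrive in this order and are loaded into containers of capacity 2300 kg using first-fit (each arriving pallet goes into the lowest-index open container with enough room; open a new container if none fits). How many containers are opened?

  500 → container 1 (new)  [load 500/2300]
  1500 → container 1  [load 2000/2300]
  300 → container 1  [load 2300/2300]
  1600 → container 2 (new)  [load 1600/2300]
  400 → container 2  [load 2000/2300]
  1500 → container 3 (new)  [load 1500/2300]
  1700 → container 4 (new)  [load 1700/2300]
  1900 → container 5 (new)  [load 1900/2300]
  400 → container 3  [load 1900/2300]
  900 → container 6 (new)  [load 900/2300]
  1700 → container 7 (new)  [load 1700/2300]
  600 → container 4  [load 2300/2300]
  1100 → container 6  [load 2000/2300]
  1100 → container 8 (new)  [load 1100/2300]
8 containers opened.

8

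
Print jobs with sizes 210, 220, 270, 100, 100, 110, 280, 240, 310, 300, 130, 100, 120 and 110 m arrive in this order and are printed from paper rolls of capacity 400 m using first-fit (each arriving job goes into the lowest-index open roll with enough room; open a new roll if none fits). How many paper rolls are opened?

  210 → roll 1 (new)  [load 210/400]
  220 → roll 2 (new)  [load 220/400]
  270 → roll 3 (new)  [load 270/400]
  100 → roll 1  [load 310/400]
  100 → roll 2  [load 320/400]
  110 → roll 3  [load 380/400]
  280 → roll 4 (new)  [load 280/400]
  240 → roll 5 (new)  [load 240/400]
  310 → roll 6 (new)  [load 310/400]
  300 → roll 7 (new)  [load 300/400]
  130 → roll 5  [load 370/400]
  100 → roll 4  [load 380/400]
  120 → roll 8 (new)  [load 120/400]
  110 → roll 8  [load 230/400]
8 paper rolls opened.

8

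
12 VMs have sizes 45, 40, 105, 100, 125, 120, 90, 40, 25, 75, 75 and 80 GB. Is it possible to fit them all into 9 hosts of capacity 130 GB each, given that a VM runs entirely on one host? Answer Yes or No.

Yes

A valid assignment using 8 hosts:
  host 1: 125 = 125
  host 2: 120 = 120
  host 3: 105 + 25 = 130
  host 4: 100 = 100
  host 5: 90 + 40 = 130
  host 6: 80 + 45 = 125
  host 7: 75 + 40 = 115
  host 8: 75 = 75
That uses only 8 ≤ 9, so 9 hosts are enough.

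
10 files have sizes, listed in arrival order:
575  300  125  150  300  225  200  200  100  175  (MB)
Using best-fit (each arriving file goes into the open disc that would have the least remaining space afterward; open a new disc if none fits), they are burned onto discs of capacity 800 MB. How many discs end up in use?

  575 → disc 1 (new)  [load 575/800]
  300 → disc 2 (new)  [load 300/800]
  125 → disc 1  [load 700/800]
  150 → disc 2  [load 450/800]
  300 → disc 2  [load 750/800]
  225 → disc 3 (new)  [load 225/800]
  200 → disc 3  [load 425/800]
  200 → disc 3  [load 625/800]
  100 → disc 1  [load 800/800]
  175 → disc 3  [load 800/800]
3 discs opened.

3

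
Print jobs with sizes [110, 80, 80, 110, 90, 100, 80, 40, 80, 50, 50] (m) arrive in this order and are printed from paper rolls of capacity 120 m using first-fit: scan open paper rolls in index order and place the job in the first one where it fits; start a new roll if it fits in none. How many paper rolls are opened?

  110 → roll 1 (new)  [load 110/120]
  80 → roll 2 (new)  [load 80/120]
  80 → roll 3 (new)  [load 80/120]
  110 → roll 4 (new)  [load 110/120]
  90 → roll 5 (new)  [load 90/120]
  100 → roll 6 (new)  [load 100/120]
  80 → roll 7 (new)  [load 80/120]
  40 → roll 2  [load 120/120]
  80 → roll 8 (new)  [load 80/120]
  50 → roll 9 (new)  [load 50/120]
  50 → roll 9  [load 100/120]
9 paper rolls opened.

9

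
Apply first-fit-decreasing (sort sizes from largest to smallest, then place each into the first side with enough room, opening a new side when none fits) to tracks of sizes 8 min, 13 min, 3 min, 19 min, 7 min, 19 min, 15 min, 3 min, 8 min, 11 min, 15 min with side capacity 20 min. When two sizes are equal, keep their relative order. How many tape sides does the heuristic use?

7

Sorted descending: 19, 19, 15, 15, 13, 11, 8, 8, 7, 3, 3.
  19 → side 1 (new)  [load 19/20]
  19 → side 2 (new)  [load 19/20]
  15 → side 3 (new)  [load 15/20]
  15 → side 4 (new)  [load 15/20]
  13 → side 5 (new)  [load 13/20]
  11 → side 6 (new)  [load 11/20]
  8 → side 6  [load 19/20]
  8 → side 7 (new)  [load 8/20]
  7 → side 5  [load 20/20]
  3 → side 3  [load 18/20]
  3 → side 4  [load 18/20]
7 tape sides opened.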